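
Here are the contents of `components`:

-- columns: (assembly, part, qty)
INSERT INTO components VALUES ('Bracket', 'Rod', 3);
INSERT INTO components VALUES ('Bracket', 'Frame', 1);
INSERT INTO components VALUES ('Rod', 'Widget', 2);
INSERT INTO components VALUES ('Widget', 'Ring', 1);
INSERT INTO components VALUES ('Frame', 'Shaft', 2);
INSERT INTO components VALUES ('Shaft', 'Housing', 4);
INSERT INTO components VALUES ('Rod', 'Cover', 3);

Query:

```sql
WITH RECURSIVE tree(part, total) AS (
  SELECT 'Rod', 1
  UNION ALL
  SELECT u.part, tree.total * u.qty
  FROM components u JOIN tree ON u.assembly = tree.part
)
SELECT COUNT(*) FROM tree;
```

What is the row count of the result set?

4

Base: (Rod, total=1).
Iteration 1: components of {Rod} -> Cover = 1*3 = 3, Widget = 1*2 = 2.
Iteration 2: components of {Cover,Widget} -> Ring = 2*1 = 2.
Iteration 3: no further components; recursion stops.
Total rows emitted: 4.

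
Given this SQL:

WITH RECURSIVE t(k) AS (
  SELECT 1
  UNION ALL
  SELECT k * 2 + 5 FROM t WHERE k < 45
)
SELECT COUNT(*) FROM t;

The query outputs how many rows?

5

Base: k=1.
Iteration 1: 1 < 45 holds -> k = 1 * 2 + 5 = 7.
Iteration 2: 7 < 45 holds -> k = 7 * 2 + 5 = 19.
Iteration 3: 19 < 45 holds -> k = 19 * 2 + 5 = 43.
Iteration 4: 43 < 45 holds -> k = 43 * 2 + 5 = 91.
Iteration 5: 91 < 45 fails; recursion stops.
Total rows emitted: 5.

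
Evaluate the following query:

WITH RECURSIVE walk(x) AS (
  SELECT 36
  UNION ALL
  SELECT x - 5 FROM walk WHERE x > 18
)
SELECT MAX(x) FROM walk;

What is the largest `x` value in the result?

Base: x=36.
Iteration 1: 36 > 18 holds -> x = 36 - 5 = 31.
Iteration 2: 31 > 18 holds -> x = 31 - 5 = 26.
Iteration 3: 26 > 18 holds -> x = 26 - 5 = 21.
Iteration 4: 21 > 18 holds -> x = 21 - 5 = 16.
Iteration 5: 16 > 18 fails; recursion stops.
x values: 36, 31, 26, 21, 16; the maximum is 36.

36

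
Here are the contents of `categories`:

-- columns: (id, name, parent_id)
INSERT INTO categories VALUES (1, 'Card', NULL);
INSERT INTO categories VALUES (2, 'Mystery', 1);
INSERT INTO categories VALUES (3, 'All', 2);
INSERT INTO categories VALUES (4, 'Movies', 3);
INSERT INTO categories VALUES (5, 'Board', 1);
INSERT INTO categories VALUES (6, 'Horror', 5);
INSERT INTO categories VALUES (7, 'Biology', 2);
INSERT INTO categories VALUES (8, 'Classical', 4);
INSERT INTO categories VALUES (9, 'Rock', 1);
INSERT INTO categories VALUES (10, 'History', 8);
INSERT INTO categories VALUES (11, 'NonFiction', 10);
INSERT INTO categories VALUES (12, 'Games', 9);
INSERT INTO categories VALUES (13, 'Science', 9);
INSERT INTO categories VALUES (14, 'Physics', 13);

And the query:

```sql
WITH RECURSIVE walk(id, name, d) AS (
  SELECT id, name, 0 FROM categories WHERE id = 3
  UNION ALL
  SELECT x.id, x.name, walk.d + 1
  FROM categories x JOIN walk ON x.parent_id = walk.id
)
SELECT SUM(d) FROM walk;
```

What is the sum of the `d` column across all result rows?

10

Base: id=3 (All) at d 0.
Iteration 1: rows with parent_id in {3} -> Movies (id 4, d 1).
Iteration 2: rows with parent_id in {4} -> Classical (id 8, d 2).
Iteration 3: rows with parent_id in {8} -> History (id 10, d 3).
Iteration 4: rows with parent_id in {10} -> NonFiction (id 11, d 4).
Iteration 5: no rows with parent_id in {11}; recursion stops.
SUM(d) = 0 + 1 + 2 + 3 + 4 = 10.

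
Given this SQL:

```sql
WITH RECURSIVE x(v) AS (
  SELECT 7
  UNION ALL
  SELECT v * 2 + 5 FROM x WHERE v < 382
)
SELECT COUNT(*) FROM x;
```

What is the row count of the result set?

Base: v=7.
Iteration 1: 7 < 382 holds -> v = 7 * 2 + 5 = 19.
Iteration 2: 19 < 382 holds -> v = 19 * 2 + 5 = 43.
Iteration 3: 43 < 382 holds -> v = 43 * 2 + 5 = 91.
Iteration 4: 91 < 382 holds -> v = 91 * 2 + 5 = 187.
Iteration 5: 187 < 382 holds -> v = 187 * 2 + 5 = 379.
Iteration 6: 379 < 382 holds -> v = 379 * 2 + 5 = 763.
Iteration 7: 763 < 382 fails; recursion stops.
Total rows emitted: 7.

7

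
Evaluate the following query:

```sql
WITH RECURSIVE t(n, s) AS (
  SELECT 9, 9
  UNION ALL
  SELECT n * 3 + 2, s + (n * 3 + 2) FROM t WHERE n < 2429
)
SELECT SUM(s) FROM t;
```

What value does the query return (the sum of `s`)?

5409

Base: n=9, s=9.
Iteration 1: 9 < 2429 holds -> n = 9 * 3 + 2 = 29, s = 9 + 29 = 38.
Iteration 2: 29 < 2429 holds -> n = 29 * 3 + 2 = 89, s = 38 + 89 = 127.
Iteration 3: 89 < 2429 holds -> n = 89 * 3 + 2 = 269, s = 127 + 269 = 396.
Iteration 4: 269 < 2429 holds -> n = 269 * 3 + 2 = 809, s = 396 + 809 = 1205.
Iteration 5: 809 < 2429 holds -> n = 809 * 3 + 2 = 2429, s = 1205 + 2429 = 3634.
Iteration 6: 2429 < 2429 fails; recursion stops.
SUM(s) = 9 + 38 + 127 + 396 + 1205 + 3634 = 5409.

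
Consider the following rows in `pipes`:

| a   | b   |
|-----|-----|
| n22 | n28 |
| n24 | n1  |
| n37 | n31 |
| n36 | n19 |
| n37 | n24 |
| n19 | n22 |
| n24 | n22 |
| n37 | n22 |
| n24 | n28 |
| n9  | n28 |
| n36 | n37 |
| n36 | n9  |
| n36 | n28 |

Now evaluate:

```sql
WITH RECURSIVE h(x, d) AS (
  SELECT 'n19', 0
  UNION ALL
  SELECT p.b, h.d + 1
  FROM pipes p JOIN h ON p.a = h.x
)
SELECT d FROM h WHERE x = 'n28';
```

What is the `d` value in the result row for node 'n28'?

Base: (n19, d=0).
Iteration 1: edges from {n19} -> (n22, d=1).
Iteration 2: edges from {n22} -> (n28, d=2).
Iteration 3: no outgoing edges from {n28}; recursion stops.

2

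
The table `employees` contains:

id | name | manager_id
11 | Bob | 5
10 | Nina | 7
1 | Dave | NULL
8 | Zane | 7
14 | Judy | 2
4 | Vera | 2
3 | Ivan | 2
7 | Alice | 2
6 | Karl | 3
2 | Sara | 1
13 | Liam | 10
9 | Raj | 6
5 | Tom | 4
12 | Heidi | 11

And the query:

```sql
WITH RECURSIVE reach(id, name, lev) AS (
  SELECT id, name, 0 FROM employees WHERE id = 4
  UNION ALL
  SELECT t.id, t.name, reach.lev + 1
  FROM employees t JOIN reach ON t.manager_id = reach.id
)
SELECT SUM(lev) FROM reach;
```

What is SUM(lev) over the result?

Base: id=4 (Vera) at lev 0.
Iteration 1: rows with manager_id in {4} -> Tom (id 5, lev 1).
Iteration 2: rows with manager_id in {5} -> Bob (id 11, lev 2).
Iteration 3: rows with manager_id in {11} -> Heidi (id 12, lev 3).
Iteration 4: no rows with manager_id in {12}; recursion stops.
SUM(lev) = 0 + 1 + 2 + 3 = 6.

6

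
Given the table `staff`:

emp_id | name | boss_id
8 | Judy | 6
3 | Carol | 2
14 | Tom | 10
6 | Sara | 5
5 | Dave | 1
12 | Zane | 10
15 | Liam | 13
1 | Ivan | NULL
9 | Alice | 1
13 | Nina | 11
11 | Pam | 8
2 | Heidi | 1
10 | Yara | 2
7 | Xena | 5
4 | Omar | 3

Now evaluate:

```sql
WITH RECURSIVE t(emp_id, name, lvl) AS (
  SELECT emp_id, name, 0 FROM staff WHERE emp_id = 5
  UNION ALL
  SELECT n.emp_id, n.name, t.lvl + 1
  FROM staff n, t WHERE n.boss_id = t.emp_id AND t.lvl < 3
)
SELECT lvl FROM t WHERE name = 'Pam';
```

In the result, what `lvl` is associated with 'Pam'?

Base: emp_id=5 (Dave) at lvl 0.
Iteration 1: rows with boss_id in {5} -> Sara (id 6, lvl 1), Xena (id 7, lvl 1).
Iteration 2: rows with boss_id in {6,7} -> Judy (id 8, lvl 2).
Iteration 3: rows with boss_id in {8} -> Pam (id 11, lvl 3).
Iteration 4: lvl < 3 fails for all current rows; recursion stops.

3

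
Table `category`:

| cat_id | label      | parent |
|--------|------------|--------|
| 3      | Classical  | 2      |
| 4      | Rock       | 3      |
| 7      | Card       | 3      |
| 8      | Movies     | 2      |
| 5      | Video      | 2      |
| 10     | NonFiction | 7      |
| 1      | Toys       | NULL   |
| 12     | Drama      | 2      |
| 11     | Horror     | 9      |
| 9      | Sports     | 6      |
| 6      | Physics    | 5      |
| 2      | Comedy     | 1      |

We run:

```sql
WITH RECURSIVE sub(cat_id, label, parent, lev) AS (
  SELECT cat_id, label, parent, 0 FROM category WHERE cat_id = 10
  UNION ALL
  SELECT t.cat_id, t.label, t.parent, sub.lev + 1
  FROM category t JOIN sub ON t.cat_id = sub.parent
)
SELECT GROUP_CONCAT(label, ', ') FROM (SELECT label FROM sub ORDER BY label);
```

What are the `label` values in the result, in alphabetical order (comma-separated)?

Base: cat_id=10 (NonFiction), parent=7, lev 0.
Iteration 1: join on cat_id=7 -> Card (id 7, parent=3, lev 1).
Iteration 2: join on cat_id=3 -> Classical (id 3, parent=2, lev 2).
Iteration 3: join on cat_id=2 -> Comedy (id 2, parent=1, lev 3).
Iteration 4: join on cat_id=1 -> Toys (id 1, parent=NULL, lev 4).
Iteration 5: parent is NULL; no match; recursion stops.

Card, Classical, Comedy, NonFiction, Toys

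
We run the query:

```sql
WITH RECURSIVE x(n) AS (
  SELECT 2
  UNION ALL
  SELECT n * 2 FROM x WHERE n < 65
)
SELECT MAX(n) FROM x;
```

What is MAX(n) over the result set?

Base: n=2.
Iteration 1: 2 < 65 holds -> n = 2 * 2 = 4.
Iteration 2: 4 < 65 holds -> n = 4 * 2 = 8.
Iteration 3: 8 < 65 holds -> n = 8 * 2 = 16.
Iteration 4: 16 < 65 holds -> n = 16 * 2 = 32.
Iteration 5: 32 < 65 holds -> n = 32 * 2 = 64.
Iteration 6: 64 < 65 holds -> n = 64 * 2 = 128.
Iteration 7: 128 < 65 fails; recursion stops.
n values: 2, 4, 8, 16, 32, 64, 128; the maximum is 128.

128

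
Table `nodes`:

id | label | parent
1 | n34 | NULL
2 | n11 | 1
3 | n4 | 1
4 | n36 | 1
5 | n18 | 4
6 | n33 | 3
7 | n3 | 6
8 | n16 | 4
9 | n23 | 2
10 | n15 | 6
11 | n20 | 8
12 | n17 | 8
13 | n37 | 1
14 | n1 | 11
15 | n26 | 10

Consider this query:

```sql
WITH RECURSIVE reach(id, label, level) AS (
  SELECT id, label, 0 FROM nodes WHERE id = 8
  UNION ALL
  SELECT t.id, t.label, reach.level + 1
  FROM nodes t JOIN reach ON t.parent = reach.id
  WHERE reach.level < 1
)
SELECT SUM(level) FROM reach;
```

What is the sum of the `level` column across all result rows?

Base: id=8 (n16) at level 0.
Iteration 1: rows with parent in {8} -> n20 (id 11, level 1), n17 (id 12, level 1).
Iteration 2: level < 1 fails for all current rows; recursion stops.
SUM(level) = 0 + 1 + 1 = 2.

2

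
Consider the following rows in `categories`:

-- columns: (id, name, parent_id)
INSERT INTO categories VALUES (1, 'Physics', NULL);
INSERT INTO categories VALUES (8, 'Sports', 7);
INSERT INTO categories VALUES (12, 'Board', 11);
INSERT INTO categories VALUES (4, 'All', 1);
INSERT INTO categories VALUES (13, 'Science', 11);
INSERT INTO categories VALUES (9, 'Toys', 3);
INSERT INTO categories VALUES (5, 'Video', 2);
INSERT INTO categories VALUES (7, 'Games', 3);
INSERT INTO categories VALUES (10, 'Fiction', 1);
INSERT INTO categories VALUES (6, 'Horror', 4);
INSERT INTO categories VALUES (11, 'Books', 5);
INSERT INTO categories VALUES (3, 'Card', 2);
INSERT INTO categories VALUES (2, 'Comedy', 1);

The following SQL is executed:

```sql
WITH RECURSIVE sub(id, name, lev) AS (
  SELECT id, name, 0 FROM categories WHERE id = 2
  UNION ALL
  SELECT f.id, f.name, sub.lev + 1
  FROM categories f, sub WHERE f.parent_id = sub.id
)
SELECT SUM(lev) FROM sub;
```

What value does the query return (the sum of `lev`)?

17

Base: id=2 (Comedy) at lev 0.
Iteration 1: rows with parent_id in {2} -> Card (id 3, lev 1), Video (id 5, lev 1).
Iteration 2: rows with parent_id in {3,5} -> Games (id 7, lev 2), Toys (id 9, lev 2), Books (id 11, lev 2).
Iteration 3: rows with parent_id in {7,9,11} -> Sports (id 8, lev 3), Board (id 12, lev 3), Science (id 13, lev 3).
Iteration 4: no rows with parent_id in {8,12,13}; recursion stops.
SUM(lev) = 0 + 1 + 1 + 2 + 2 + 2 + 3 + 3 + 3 = 17.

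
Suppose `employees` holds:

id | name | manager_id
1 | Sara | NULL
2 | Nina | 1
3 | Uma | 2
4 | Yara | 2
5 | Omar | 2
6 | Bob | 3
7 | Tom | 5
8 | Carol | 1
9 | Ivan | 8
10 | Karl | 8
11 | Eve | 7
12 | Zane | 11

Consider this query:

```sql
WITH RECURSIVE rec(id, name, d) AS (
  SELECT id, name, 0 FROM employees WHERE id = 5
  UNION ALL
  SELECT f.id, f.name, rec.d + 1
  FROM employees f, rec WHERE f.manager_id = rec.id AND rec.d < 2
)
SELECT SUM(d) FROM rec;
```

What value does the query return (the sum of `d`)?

3

Base: id=5 (Omar) at d 0.
Iteration 1: rows with manager_id in {5} -> Tom (id 7, d 1).
Iteration 2: rows with manager_id in {7} -> Eve (id 11, d 2).
Iteration 3: d < 2 fails for all current rows; recursion stops.
SUM(d) = 0 + 1 + 2 = 3.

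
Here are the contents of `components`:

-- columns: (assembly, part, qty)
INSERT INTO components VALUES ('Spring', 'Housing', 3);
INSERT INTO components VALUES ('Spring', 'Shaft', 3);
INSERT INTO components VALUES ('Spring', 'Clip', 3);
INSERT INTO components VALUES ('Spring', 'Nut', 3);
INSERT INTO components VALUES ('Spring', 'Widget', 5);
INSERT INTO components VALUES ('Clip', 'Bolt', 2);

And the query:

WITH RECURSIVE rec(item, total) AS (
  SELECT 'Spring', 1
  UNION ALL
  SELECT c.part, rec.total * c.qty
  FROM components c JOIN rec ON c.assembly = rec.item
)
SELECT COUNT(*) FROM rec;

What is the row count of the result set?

Base: (Spring, total=1).
Iteration 1: components of {Spring} -> Clip = 1*3 = 3, Housing = 1*3 = 3, Nut = 1*3 = 3, Shaft = 1*3 = 3, Widget = 1*5 = 5.
Iteration 2: components of {Clip,Housing,Nut,Shaft,Widget} -> Bolt = 3*2 = 6.
Iteration 3: no further components; recursion stops.
Total rows emitted: 7.

7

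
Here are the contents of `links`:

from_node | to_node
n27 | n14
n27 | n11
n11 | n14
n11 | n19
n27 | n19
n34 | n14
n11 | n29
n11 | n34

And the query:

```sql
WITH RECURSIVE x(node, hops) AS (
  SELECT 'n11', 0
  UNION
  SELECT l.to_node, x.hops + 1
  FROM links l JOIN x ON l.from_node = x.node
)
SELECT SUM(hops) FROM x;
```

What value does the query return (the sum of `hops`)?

6

Base: (n11, hops=0).
Iteration 1: edges from {n11} -> (n14, hops=1), (n19, hops=1), (n29, hops=1), (n34, hops=1).
Iteration 2: edges from {n14,n19,n29,n34} -> (n14, hops=2).
Iteration 3: no outgoing edges from {n14}; recursion stops.
SUM(hops) = 0 + 1 + 1 + 1 + 1 + 2 = 6.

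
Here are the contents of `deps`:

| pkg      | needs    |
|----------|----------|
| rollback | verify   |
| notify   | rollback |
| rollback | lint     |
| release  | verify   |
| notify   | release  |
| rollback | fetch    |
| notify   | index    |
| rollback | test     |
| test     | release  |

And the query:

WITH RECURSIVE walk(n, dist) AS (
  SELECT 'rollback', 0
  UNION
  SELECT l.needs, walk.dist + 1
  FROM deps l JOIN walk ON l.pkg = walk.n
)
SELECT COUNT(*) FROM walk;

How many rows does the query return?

7

Base: (rollback, dist=0).
Iteration 1: edges from {rollback} -> (fetch, dist=1), (lint, dist=1), (test, dist=1), (verify, dist=1).
Iteration 2: edges from {fetch,lint,test,verify} -> (release, dist=2).
Iteration 3: edges from {release} -> (verify, dist=3).
Iteration 4: no outgoing edges from {verify}; recursion stops.
Total rows emitted: 7.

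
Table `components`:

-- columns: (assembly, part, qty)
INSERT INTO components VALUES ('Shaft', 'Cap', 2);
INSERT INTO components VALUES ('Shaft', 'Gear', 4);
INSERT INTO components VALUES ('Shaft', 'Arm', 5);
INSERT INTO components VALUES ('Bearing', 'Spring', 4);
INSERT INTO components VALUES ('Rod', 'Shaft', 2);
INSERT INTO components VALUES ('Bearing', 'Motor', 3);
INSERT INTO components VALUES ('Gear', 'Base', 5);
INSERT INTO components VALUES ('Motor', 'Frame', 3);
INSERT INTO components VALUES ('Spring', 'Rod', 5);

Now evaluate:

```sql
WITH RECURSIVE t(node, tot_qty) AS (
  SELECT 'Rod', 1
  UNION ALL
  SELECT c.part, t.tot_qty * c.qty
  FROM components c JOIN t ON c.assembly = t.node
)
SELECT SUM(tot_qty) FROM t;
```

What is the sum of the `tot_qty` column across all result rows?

65

Base: (Rod, tot_qty=1).
Iteration 1: components of {Rod} -> Shaft = 1*2 = 2.
Iteration 2: components of {Shaft} -> Arm = 2*5 = 10, Cap = 2*2 = 4, Gear = 2*4 = 8.
Iteration 3: components of {Arm,Cap,Gear} -> Base = 8*5 = 40.
Iteration 4: no further components; recursion stops.
SUM(tot_qty) = 1 + 2 + 10 + 4 + 8 + 40 = 65.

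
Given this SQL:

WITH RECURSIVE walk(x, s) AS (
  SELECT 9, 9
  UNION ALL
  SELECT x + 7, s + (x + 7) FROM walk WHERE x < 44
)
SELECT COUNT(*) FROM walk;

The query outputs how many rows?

6

Base: x=9, s=9.
Iteration 1: 9 < 44 holds -> x = 9 + 7 = 16, s = 9 + 16 = 25.
Iteration 2: 16 < 44 holds -> x = 16 + 7 = 23, s = 25 + 23 = 48.
Iteration 3: 23 < 44 holds -> x = 23 + 7 = 30, s = 48 + 30 = 78.
Iteration 4: 30 < 44 holds -> x = 30 + 7 = 37, s = 78 + 37 = 115.
Iteration 5: 37 < 44 holds -> x = 37 + 7 = 44, s = 115 + 44 = 159.
Iteration 6: 44 < 44 fails; recursion stops.
Total rows emitted: 6.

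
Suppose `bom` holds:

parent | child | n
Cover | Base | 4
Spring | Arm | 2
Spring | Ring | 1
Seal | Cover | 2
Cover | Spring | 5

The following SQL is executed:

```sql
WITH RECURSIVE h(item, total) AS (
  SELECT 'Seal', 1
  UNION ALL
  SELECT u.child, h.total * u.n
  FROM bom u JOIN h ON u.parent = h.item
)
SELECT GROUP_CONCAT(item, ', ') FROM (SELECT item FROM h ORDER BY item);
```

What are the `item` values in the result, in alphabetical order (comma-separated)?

Arm, Base, Cover, Ring, Seal, Spring

Base: (Seal, total=1).
Iteration 1: components of {Seal} -> Cover = 1*2 = 2.
Iteration 2: components of {Cover} -> Base = 2*4 = 8, Spring = 2*5 = 10.
Iteration 3: components of {Base,Spring} -> Arm = 10*2 = 20, Ring = 10*1 = 10.
Iteration 4: no further components; recursion stops.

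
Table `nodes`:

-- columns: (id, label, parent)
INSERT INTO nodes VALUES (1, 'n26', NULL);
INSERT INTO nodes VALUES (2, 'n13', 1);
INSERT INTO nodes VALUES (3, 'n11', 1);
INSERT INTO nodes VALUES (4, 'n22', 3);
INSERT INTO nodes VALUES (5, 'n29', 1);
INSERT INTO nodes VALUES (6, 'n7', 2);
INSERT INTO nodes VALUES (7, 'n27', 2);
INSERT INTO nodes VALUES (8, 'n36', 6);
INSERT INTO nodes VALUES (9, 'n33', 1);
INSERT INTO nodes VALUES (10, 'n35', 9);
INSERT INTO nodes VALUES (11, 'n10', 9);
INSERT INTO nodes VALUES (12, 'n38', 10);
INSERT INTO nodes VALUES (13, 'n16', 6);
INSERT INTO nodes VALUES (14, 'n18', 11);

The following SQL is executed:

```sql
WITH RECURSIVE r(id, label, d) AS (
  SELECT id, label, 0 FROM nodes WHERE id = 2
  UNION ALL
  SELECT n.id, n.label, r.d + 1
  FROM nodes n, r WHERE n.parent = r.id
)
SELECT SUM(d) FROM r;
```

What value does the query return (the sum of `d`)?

Base: id=2 (n13) at d 0.
Iteration 1: rows with parent in {2} -> n7 (id 6, d 1), n27 (id 7, d 1).
Iteration 2: rows with parent in {6,7} -> n36 (id 8, d 2), n16 (id 13, d 2).
Iteration 3: no rows with parent in {8,13}; recursion stops.
SUM(d) = 0 + 1 + 1 + 2 + 2 = 6.

6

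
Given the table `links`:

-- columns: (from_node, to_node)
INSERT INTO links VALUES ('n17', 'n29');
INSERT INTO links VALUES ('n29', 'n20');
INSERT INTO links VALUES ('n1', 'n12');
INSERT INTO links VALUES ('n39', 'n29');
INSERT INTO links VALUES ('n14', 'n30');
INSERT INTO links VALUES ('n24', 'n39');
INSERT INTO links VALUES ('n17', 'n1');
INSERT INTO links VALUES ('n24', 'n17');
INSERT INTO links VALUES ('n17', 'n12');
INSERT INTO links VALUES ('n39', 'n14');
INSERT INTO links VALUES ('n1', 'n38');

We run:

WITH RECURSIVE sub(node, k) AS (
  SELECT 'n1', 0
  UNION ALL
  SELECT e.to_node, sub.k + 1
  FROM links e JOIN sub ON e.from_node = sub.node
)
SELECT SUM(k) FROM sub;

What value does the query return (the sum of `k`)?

Base: (n1, k=0).
Iteration 1: edges from {n1} -> (n12, k=1), (n38, k=1).
Iteration 2: no outgoing edges from {n12,n38}; recursion stops.
SUM(k) = 0 + 1 + 1 = 2.

2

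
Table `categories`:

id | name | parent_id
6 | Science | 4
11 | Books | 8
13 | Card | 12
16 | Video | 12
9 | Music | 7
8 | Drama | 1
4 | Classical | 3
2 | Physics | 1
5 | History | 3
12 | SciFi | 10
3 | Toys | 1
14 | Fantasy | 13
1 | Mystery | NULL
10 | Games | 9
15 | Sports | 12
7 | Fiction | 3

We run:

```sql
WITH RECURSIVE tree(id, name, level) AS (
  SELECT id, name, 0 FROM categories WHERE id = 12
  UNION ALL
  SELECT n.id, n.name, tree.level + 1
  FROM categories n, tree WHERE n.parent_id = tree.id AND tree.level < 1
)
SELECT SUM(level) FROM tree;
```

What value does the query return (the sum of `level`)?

Base: id=12 (SciFi) at level 0.
Iteration 1: rows with parent_id in {12} -> Card (id 13, level 1), Sports (id 15, level 1), Video (id 16, level 1).
Iteration 2: level < 1 fails for all current rows; recursion stops.
SUM(level) = 0 + 1 + 1 + 1 = 3.

3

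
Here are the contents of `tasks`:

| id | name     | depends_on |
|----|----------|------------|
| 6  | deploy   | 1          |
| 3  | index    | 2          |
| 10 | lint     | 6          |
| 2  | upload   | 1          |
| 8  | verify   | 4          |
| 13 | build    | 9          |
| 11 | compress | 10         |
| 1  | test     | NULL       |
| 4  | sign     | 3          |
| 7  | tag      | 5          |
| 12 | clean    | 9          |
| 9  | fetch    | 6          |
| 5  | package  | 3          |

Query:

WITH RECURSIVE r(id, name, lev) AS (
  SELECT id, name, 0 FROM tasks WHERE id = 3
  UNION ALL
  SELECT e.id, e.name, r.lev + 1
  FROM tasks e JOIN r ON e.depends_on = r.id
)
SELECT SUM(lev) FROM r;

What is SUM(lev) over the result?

Base: id=3 (index) at lev 0.
Iteration 1: rows with depends_on in {3} -> sign (id 4, lev 1), package (id 5, lev 1).
Iteration 2: rows with depends_on in {4,5} -> tag (id 7, lev 2), verify (id 8, lev 2).
Iteration 3: no rows with depends_on in {7,8}; recursion stops.
SUM(lev) = 0 + 1 + 1 + 2 + 2 = 6.

6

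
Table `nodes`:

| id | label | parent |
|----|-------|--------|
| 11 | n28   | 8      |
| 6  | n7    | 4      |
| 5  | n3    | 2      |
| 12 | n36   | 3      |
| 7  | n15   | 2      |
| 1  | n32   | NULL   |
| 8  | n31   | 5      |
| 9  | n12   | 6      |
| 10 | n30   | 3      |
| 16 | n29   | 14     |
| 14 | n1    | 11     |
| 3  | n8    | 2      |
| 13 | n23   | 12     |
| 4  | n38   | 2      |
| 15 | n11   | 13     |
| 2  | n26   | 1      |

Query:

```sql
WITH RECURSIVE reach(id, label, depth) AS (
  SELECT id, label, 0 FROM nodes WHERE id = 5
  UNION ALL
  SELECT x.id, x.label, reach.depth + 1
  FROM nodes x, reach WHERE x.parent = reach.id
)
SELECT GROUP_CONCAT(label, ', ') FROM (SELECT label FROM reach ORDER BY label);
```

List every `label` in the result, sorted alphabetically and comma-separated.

n1, n28, n29, n3, n31

Base: id=5 (n3) at depth 0.
Iteration 1: rows with parent in {5} -> n31 (id 8, depth 1).
Iteration 2: rows with parent in {8} -> n28 (id 11, depth 2).
Iteration 3: rows with parent in {11} -> n1 (id 14, depth 3).
Iteration 4: rows with parent in {14} -> n29 (id 16, depth 4).
Iteration 5: no rows with parent in {16}; recursion stops.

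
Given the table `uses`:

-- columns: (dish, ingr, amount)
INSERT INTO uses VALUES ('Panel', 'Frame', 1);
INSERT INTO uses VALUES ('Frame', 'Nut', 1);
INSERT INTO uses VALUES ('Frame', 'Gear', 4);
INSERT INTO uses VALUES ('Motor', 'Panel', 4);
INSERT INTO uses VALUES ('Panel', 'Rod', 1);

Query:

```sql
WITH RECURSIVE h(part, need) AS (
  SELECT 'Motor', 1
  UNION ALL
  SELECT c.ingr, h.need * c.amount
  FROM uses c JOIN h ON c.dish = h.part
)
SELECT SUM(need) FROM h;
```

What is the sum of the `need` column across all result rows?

33

Base: (Motor, need=1).
Iteration 1: components of {Motor} -> Panel = 1*4 = 4.
Iteration 2: components of {Panel} -> Frame = 4*1 = 4, Rod = 4*1 = 4.
Iteration 3: components of {Frame,Rod} -> Gear = 4*4 = 16, Nut = 4*1 = 4.
Iteration 4: no further components; recursion stops.
SUM(need) = 1 + 4 + 4 + 4 + 16 + 4 = 33.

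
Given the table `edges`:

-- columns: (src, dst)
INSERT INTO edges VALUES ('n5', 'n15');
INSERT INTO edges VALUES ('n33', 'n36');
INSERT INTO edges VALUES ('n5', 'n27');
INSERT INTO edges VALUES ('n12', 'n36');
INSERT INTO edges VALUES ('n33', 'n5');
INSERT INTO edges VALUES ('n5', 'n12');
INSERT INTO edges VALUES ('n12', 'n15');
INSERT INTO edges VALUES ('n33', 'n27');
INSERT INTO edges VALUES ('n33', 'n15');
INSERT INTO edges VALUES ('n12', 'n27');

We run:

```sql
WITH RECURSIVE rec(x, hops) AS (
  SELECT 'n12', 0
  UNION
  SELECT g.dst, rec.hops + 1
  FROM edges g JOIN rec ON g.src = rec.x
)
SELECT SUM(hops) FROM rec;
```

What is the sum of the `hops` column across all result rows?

Base: (n12, hops=0).
Iteration 1: edges from {n12} -> (n15, hops=1), (n27, hops=1), (n36, hops=1).
Iteration 2: no outgoing edges from {n15,n27,n36}; recursion stops.
SUM(hops) = 0 + 1 + 1 + 1 = 3.

3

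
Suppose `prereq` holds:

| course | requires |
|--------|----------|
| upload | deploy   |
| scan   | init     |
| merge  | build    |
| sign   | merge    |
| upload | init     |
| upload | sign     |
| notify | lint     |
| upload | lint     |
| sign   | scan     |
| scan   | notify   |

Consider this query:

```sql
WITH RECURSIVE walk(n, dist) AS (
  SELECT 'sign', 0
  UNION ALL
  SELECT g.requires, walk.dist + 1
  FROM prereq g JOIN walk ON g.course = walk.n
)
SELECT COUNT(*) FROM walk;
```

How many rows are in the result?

7

Base: (sign, dist=0).
Iteration 1: edges from {sign} -> (merge, dist=1), (scan, dist=1).
Iteration 2: edges from {merge,scan} -> (build, dist=2), (init, dist=2), (notify, dist=2).
Iteration 3: edges from {build,init,notify} -> (lint, dist=3).
Iteration 4: no outgoing edges from {lint}; recursion stops.
Total rows emitted: 7.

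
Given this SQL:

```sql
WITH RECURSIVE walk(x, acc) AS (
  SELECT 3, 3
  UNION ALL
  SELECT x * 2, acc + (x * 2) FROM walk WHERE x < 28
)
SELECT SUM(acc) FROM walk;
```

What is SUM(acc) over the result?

Base: x=3, acc=3.
Iteration 1: 3 < 28 holds -> x = 3 * 2 = 6, acc = 3 + 6 = 9.
Iteration 2: 6 < 28 holds -> x = 6 * 2 = 12, acc = 9 + 12 = 21.
Iteration 3: 12 < 28 holds -> x = 12 * 2 = 24, acc = 21 + 24 = 45.
Iteration 4: 24 < 28 holds -> x = 24 * 2 = 48, acc = 45 + 48 = 93.
Iteration 5: 48 < 28 fails; recursion stops.
SUM(acc) = 3 + 9 + 21 + 45 + 93 = 171.

171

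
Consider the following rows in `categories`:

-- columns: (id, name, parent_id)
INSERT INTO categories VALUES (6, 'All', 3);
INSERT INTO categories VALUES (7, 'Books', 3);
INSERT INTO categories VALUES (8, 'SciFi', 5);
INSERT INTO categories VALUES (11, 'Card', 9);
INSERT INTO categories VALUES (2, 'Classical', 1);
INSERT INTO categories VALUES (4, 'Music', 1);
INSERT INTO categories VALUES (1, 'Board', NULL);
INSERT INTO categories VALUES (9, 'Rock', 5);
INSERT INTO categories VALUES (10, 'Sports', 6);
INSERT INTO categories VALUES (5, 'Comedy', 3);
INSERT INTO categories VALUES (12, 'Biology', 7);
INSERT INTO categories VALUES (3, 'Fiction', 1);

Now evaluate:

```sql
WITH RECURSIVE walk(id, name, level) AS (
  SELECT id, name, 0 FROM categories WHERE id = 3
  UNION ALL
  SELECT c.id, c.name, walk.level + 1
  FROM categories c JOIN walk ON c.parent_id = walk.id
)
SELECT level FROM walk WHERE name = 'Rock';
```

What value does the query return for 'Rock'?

2

Base: id=3 (Fiction) at level 0.
Iteration 1: rows with parent_id in {3} -> Comedy (id 5, level 1), All (id 6, level 1), Books (id 7, level 1).
Iteration 2: rows with parent_id in {5,6,7} -> SciFi (id 8, level 2), Rock (id 9, level 2), Sports (id 10, level 2), Biology (id 12, level 2).
Iteration 3: rows with parent_id in {8,9,10,12} -> Card (id 11, level 3).
Iteration 4: no rows with parent_id in {11}; recursion stops.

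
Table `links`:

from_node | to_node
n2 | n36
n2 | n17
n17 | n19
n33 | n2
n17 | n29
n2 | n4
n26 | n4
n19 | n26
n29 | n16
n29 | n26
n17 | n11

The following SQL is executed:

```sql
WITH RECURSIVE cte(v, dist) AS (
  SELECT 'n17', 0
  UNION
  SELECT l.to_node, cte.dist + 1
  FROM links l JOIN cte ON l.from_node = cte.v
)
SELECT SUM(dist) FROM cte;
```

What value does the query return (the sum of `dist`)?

Base: (n17, dist=0).
Iteration 1: edges from {n17} -> (n11, dist=1), (n19, dist=1), (n29, dist=1).
Iteration 2: edges from {n11,n19,n29} -> (n16, dist=2), (n26, dist=2). [UNION drops 1 duplicate row(s)]
Iteration 3: edges from {n16,n26} -> (n4, dist=3).
Iteration 4: no outgoing edges from {n4}; recursion stops.
SUM(dist) = 0 + 1 + 1 + 1 + 2 + 2 + 3 = 10.

10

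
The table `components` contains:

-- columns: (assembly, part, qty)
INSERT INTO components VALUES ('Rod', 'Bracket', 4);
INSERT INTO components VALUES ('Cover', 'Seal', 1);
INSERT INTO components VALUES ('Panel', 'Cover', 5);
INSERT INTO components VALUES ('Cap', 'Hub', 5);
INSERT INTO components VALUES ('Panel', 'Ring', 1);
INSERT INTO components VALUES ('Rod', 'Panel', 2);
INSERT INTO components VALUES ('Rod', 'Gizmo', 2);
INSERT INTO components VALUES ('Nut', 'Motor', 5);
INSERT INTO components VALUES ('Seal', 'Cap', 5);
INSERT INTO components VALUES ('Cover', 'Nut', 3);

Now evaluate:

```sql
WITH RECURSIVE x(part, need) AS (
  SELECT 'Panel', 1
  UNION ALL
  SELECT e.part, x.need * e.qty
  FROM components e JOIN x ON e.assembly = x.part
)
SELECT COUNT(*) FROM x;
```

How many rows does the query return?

Base: (Panel, need=1).
Iteration 1: components of {Panel} -> Cover = 1*5 = 5, Ring = 1*1 = 1.
Iteration 2: components of {Cover,Ring} -> Nut = 5*3 = 15, Seal = 5*1 = 5.
Iteration 3: components of {Nut,Seal} -> Cap = 5*5 = 25, Motor = 15*5 = 75.
Iteration 4: components of {Cap,Motor} -> Hub = 25*5 = 125.
Iteration 5: no further components; recursion stops.
Total rows emitted: 8.

8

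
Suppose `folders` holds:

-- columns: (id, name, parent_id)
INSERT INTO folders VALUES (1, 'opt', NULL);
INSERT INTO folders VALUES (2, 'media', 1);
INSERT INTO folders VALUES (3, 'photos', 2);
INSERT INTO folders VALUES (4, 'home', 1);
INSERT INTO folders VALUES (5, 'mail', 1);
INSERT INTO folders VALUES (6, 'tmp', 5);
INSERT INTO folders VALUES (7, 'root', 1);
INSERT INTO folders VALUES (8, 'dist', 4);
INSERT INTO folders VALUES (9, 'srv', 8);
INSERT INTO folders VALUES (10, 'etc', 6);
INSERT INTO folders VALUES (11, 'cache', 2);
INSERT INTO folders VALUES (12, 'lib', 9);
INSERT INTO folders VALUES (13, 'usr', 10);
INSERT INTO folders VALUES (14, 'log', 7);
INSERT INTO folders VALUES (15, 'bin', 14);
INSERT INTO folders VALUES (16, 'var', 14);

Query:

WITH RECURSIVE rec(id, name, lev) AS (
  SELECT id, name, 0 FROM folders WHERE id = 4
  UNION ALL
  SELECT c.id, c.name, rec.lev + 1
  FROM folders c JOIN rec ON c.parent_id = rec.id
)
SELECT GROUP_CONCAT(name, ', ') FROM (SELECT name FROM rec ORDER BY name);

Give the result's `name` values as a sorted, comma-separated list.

dist, home, lib, srv

Base: id=4 (home) at lev 0.
Iteration 1: rows with parent_id in {4} -> dist (id 8, lev 1).
Iteration 2: rows with parent_id in {8} -> srv (id 9, lev 2).
Iteration 3: rows with parent_id in {9} -> lib (id 12, lev 3).
Iteration 4: no rows with parent_id in {12}; recursion stops.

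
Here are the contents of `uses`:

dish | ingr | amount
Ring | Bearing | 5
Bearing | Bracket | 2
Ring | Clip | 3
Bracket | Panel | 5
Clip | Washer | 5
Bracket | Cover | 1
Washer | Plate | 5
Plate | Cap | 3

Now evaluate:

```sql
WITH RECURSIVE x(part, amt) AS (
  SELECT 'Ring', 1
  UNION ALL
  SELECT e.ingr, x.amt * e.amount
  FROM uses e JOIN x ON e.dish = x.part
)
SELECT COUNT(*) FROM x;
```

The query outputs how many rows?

9

Base: (Ring, amt=1).
Iteration 1: components of {Ring} -> Bearing = 1*5 = 5, Clip = 1*3 = 3.
Iteration 2: components of {Bearing,Clip} -> Bracket = 5*2 = 10, Washer = 3*5 = 15.
Iteration 3: components of {Bracket,Washer} -> Cover = 10*1 = 10, Panel = 10*5 = 50, Plate = 15*5 = 75.
Iteration 4: components of {Cover,Panel,Plate} -> Cap = 75*3 = 225.
Iteration 5: no further components; recursion stops.
Total rows emitted: 9.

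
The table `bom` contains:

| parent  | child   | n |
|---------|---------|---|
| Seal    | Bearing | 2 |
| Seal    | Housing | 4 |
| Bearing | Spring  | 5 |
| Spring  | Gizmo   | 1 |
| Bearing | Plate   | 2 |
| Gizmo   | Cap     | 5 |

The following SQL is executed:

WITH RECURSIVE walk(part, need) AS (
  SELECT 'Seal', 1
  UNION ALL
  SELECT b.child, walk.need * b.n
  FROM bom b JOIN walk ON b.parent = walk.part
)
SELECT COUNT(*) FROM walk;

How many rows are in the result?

Base: (Seal, need=1).
Iteration 1: components of {Seal} -> Bearing = 1*2 = 2, Housing = 1*4 = 4.
Iteration 2: components of {Bearing,Housing} -> Plate = 2*2 = 4, Spring = 2*5 = 10.
Iteration 3: components of {Plate,Spring} -> Gizmo = 10*1 = 10.
Iteration 4: components of {Gizmo} -> Cap = 10*5 = 50.
Iteration 5: no further components; recursion stops.
Total rows emitted: 7.

7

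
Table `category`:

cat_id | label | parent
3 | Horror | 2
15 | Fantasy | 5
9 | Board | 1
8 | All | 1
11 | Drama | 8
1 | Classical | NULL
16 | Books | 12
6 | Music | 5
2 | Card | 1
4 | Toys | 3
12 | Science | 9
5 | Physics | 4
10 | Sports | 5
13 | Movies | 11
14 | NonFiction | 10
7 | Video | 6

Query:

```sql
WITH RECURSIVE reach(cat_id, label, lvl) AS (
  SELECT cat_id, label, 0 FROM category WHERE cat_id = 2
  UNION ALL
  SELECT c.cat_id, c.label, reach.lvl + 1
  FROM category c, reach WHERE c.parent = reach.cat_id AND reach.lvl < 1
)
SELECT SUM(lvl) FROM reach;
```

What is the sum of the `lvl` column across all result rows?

1

Base: cat_id=2 (Card) at lvl 0.
Iteration 1: rows with parent in {2} -> Horror (id 3, lvl 1).
Iteration 2: lvl < 1 fails for all current rows; recursion stops.
SUM(lvl) = 0 + 1 = 1.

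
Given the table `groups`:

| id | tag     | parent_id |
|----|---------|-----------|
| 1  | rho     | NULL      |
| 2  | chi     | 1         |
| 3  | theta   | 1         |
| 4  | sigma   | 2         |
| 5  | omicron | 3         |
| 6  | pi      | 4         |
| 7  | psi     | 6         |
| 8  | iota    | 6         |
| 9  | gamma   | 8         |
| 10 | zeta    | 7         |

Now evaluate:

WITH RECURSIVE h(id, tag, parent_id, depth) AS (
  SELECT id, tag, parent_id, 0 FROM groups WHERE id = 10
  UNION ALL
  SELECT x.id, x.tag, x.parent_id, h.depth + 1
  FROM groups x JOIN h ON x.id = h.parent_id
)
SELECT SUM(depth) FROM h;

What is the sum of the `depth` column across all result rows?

15

Base: id=10 (zeta), parent_id=7, depth 0.
Iteration 1: join on id=7 -> psi (id 7, parent_id=6, depth 1).
Iteration 2: join on id=6 -> pi (id 6, parent_id=4, depth 2).
Iteration 3: join on id=4 -> sigma (id 4, parent_id=2, depth 3).
Iteration 4: join on id=2 -> chi (id 2, parent_id=1, depth 4).
Iteration 5: join on id=1 -> rho (id 1, parent_id=NULL, depth 5).
Iteration 6: parent_id is NULL; no match; recursion stops.
SUM(depth) = 0 + 1 + 2 + 3 + 4 + 5 = 15.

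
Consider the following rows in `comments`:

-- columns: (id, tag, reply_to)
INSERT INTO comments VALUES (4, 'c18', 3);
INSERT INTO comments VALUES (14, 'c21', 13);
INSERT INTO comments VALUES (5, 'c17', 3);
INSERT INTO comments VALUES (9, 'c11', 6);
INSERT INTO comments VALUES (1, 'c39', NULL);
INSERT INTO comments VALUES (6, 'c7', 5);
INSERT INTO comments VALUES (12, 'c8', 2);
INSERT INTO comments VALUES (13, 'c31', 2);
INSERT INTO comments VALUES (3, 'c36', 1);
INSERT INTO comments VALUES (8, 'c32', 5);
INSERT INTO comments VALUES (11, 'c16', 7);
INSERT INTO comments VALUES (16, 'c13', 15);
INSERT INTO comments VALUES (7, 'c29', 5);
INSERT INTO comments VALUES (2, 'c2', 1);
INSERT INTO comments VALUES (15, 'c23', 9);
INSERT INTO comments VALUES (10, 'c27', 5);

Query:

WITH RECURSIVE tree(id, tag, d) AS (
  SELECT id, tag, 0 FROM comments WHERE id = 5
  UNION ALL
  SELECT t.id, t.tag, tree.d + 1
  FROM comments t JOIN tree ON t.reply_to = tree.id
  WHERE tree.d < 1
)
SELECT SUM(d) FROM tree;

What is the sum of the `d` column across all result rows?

Base: id=5 (c17) at d 0.
Iteration 1: rows with reply_to in {5} -> c7 (id 6, d 1), c29 (id 7, d 1), c32 (id 8, d 1), c27 (id 10, d 1).
Iteration 2: d < 1 fails for all current rows; recursion stops.
SUM(d) = 0 + 1 + 1 + 1 + 1 = 4.

4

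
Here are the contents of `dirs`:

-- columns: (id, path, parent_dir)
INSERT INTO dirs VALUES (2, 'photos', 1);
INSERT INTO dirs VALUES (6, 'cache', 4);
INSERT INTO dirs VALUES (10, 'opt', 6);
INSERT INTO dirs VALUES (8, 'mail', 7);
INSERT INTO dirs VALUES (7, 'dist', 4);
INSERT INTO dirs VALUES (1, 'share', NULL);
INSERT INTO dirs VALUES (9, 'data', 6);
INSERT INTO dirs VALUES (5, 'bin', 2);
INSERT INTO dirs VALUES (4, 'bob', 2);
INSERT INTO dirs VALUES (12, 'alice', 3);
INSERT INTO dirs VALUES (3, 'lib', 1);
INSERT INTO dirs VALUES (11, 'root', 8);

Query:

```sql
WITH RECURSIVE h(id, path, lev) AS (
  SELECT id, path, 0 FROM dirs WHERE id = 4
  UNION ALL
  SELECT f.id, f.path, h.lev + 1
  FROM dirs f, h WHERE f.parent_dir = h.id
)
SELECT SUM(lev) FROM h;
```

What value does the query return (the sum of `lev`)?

Base: id=4 (bob) at lev 0.
Iteration 1: rows with parent_dir in {4} -> cache (id 6, lev 1), dist (id 7, lev 1).
Iteration 2: rows with parent_dir in {6,7} -> mail (id 8, lev 2), data (id 9, lev 2), opt (id 10, lev 2).
Iteration 3: rows with parent_dir in {8,9,10} -> root (id 11, lev 3).
Iteration 4: no rows with parent_dir in {11}; recursion stops.
SUM(lev) = 0 + 1 + 1 + 2 + 2 + 2 + 3 = 11.

11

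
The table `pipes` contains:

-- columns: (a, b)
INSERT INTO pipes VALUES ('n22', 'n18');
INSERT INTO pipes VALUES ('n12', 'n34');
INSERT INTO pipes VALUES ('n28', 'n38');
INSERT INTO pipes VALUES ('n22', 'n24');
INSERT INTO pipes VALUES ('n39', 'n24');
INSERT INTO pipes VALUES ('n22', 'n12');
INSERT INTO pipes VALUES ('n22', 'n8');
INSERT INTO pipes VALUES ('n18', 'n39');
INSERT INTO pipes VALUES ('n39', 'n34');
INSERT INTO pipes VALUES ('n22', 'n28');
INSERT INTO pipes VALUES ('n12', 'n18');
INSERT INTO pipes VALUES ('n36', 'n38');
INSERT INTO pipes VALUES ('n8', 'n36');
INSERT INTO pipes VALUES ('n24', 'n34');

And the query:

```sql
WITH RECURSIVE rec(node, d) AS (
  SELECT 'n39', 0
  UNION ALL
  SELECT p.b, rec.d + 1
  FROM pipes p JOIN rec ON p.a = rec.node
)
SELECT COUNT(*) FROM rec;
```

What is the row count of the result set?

Base: (n39, d=0).
Iteration 1: edges from {n39} -> (n24, d=1), (n34, d=1).
Iteration 2: edges from {n24,n34} -> (n34, d=2).
Iteration 3: no outgoing edges from {n34}; recursion stops.
Total rows emitted: 4.

4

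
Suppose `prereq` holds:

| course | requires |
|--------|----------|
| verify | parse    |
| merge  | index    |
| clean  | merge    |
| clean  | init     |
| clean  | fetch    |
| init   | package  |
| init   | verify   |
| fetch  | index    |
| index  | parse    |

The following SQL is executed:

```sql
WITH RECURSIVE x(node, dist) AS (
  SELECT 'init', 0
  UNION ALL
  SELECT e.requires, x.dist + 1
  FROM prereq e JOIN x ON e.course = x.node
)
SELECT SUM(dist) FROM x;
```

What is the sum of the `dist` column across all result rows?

4

Base: (init, dist=0).
Iteration 1: edges from {init} -> (package, dist=1), (verify, dist=1).
Iteration 2: edges from {package,verify} -> (parse, dist=2).
Iteration 3: no outgoing edges from {parse}; recursion stops.
SUM(dist) = 0 + 1 + 1 + 2 = 4.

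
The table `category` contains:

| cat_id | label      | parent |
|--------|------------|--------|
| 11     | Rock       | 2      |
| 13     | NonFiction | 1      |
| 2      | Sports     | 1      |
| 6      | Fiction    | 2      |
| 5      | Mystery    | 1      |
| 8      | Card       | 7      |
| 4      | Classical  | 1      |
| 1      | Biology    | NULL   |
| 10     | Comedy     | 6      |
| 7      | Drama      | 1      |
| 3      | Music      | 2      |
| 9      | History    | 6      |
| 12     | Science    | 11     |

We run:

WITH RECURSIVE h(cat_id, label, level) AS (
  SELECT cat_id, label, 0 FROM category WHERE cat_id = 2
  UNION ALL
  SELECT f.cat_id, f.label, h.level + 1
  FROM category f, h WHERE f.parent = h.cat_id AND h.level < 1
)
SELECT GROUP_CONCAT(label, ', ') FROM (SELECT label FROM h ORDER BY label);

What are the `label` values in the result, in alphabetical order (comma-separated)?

Fiction, Music, Rock, Sports

Base: cat_id=2 (Sports) at level 0.
Iteration 1: rows with parent in {2} -> Music (id 3, level 1), Fiction (id 6, level 1), Rock (id 11, level 1).
Iteration 2: level < 1 fails for all current rows; recursion stops.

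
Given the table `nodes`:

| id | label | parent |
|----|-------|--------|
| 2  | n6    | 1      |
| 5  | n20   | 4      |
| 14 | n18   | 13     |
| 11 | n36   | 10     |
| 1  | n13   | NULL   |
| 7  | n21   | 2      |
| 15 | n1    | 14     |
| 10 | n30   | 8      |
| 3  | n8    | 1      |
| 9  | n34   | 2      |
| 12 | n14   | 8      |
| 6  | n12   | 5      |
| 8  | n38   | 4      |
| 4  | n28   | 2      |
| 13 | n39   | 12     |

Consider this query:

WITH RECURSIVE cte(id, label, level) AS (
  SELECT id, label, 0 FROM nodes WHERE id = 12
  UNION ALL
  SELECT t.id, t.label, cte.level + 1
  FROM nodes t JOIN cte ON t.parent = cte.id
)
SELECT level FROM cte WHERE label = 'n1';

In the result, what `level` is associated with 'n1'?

Base: id=12 (n14) at level 0.
Iteration 1: rows with parent in {12} -> n39 (id 13, level 1).
Iteration 2: rows with parent in {13} -> n18 (id 14, level 2).
Iteration 3: rows with parent in {14} -> n1 (id 15, level 3).
Iteration 4: no rows with parent in {15}; recursion stops.

3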